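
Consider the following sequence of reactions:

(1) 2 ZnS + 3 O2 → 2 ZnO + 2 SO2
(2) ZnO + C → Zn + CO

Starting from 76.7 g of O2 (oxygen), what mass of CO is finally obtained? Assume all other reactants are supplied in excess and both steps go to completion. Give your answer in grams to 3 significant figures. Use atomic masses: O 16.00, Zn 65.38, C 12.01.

44.8 g

M(O2) = 2(16.00) = 32.00 g/mol.
M(CO) = 12.01 + 16.00 = 28.01 g/mol.
n(O2) = 76.70 / 32.00 = 2.397 mol.
Step 1 gives a 3:2 ratio of O2 to ZnO, so n(ZnO) = 1.598 mol.
In step 2 the ZnO:CO ratio is 1:1, so n(CO) = 1.598 mol.
Mass of CO = 1.598 × 28.01 = 44.76 g.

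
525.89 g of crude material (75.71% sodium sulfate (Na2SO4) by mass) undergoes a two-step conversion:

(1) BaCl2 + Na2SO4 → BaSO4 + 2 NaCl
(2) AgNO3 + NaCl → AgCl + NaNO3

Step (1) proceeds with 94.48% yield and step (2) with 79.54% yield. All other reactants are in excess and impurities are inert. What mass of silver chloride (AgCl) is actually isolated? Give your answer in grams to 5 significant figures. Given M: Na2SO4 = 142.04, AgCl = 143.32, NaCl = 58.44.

603.81 g

Pure Na2SO4 = 525.89 × 0.7571 = 398.151 g.
n(Na2SO4) = 398.151 / 142.04 = 2.80309 mol.
Step 1 (Na2SO4:NaCl = 1:2): theoretical n(NaCl) = 5.60619 mol; at 94.48% yield, n(NaCl) = 5.29672 mol.
Step 2 (NaCl:AgCl = 1:1): theoretical n(AgCl) = 5.29672 mol, so theoretical mass = 5.29672 × 143.32 = 759.127 g.
At 79.54% yield, actual mass of AgCl = 759.127 × 0.7954 = 603.809 g.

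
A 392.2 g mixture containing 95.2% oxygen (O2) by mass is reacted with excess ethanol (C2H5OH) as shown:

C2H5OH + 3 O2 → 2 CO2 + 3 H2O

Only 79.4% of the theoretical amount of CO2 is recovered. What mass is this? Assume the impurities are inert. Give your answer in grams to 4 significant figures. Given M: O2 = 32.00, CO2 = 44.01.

271.8 g

Pure O2 available = 392.2 g × 0.952 = 373.37 g.
n(O2) = 373.37 g / 32.00 g/mol = 11.668 mol.
From the equation the O2:CO2 mole ratio is 3:2, so n(CO2) = 11.668 × 2/3 = 7.7786 mol.
Mass of CO2 = 7.7786 mol × 44.01 g/mol = 342.34 g.
Actual mass collected = 342.34 g × 0.794 = 271.82 g.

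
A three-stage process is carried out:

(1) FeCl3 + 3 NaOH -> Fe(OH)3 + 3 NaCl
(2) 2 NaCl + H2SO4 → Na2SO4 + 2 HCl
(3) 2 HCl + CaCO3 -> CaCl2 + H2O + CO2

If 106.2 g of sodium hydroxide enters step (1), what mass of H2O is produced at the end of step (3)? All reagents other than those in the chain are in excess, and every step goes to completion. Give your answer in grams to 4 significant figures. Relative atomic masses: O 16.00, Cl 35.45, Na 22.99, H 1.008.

23.92 g

M(NaOH) = 22.99 + 16.00 + 1.008 = 39.998 g/mol.
M(H2O) = 2(1.008) + 16.00 = 18.016 g/mol.
n(NaOH) = 106.2 / 39.998 = 2.6551 mol.
Reaction (1): NaOH→NaCl ratio 3:3 ⇒ n(NaCl) = 2.6551 mol.
Reaction (2): NaCl→HCl ratio 2:2 ⇒ n(HCl) = 2.6551 mol.
Reaction (3): HCl→H2O ratio 2:1 ⇒ n(H2O) = 1.3276 mol.
Mass of H2O = 1.3276 × 18.016 = 23.917 g.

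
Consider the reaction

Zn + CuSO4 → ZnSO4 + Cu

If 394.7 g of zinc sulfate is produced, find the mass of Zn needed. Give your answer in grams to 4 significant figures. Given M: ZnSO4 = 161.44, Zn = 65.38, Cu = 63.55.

n(ZnSO4) = 394.70 g / 161.44 g/mol = 2.4449 mol.
From the equation the ZnSO4:Zn mole ratio is 1:1, so n(Zn) = 2.4449 × 1/1 = 2.4449 mol.
Mass of Zn = 2.4449 mol × 65.38 g/mol = 159.85 g.

159.8 g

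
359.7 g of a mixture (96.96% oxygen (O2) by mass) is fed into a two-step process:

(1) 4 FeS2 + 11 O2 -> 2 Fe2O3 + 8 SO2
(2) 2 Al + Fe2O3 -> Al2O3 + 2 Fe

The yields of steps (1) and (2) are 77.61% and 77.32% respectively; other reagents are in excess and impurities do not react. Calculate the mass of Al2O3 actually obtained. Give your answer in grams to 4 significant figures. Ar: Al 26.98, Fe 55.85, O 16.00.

121.2 g

Pure O2 = 359.7 × 0.9696 = 348.77 g.
M(O2) = 2(16.00) = 32.00 g/mol.
M(Al2O3) = 2(26.98) + 3(16.00) = 101.96 g/mol.
n(O2) = 348.77 / 32.00 = 10.899 mol.
Step 1 (O2:Fe2O3 = 11:2): theoretical n(Fe2O3) = 1.9816 mol; at 77.61% yield, n(Fe2O3) = 1.5379 mol.
Step 2 (Fe2O3:Al2O3 = 1:1): theoretical n(Al2O3) = 1.5379 mol, so theoretical mass = 1.5379 × 101.96 = 156.81 g.
At 77.32% yield, actual mass of Al2O3 = 156.81 × 0.7732 = 121.24 g.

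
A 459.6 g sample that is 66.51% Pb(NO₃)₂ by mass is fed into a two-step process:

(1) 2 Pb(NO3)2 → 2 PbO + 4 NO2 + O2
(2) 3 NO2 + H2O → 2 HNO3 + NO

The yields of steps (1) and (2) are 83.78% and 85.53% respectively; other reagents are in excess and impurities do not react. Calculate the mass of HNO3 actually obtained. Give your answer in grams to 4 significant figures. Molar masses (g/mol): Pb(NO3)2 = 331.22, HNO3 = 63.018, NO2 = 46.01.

55.57 g

Pure Pb(NO3)2 = 459.6 × 0.6651 = 305.68 g.
n(Pb(NO3)2) = 305.68 / 331.22 = 0.92289 mol.
Step 1 (Pb(NO3)2:NO2 = 2:4): theoretical n(NO2) = 1.8458 mol; at 83.78% yield, n(NO2) = 1.5464 mol.
Step 2 (NO2:HNO3 = 3:2): theoretical n(HNO3) = 1.0309 mol, so theoretical mass = 1.0309 × 63.018 = 64.967 g.
At 85.53% yield, actual mass of HNO3 = 64.967 × 0.8553 = 55.566 g.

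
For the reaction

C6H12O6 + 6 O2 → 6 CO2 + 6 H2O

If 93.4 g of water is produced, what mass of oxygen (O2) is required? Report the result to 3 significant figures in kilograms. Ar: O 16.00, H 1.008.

M(H2O) = 2(1.008) + 16.00 = 18.016 g/mol.
M(O2) = 2(16.00) = 32.00 g/mol.
n(H2O) = 93.40 g / 18.016 g/mol = 5.184 mol.
From the equation the H2O:O2 mole ratio is 6:6, so n(O2) = 5.184 × 6/6 = 5.184 mol.
Mass of O2 = 5.184 mol × 32.00 g/mol = 165.9 g.
Converting to kg: 165.9 g = 0.166 kg.

0.166 kg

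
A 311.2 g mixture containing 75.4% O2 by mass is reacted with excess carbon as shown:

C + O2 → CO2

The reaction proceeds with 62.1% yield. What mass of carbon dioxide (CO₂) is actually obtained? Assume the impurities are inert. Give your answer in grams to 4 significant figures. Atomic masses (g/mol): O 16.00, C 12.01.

Pure O2 available = 311.2 g × 0.754 = 234.64 g.
M(O2) = 2(16.00) = 32.00 g/mol.
M(CO2) = 12.01 + 2(16.00) = 44.01 g/mol.
n(O2) = 234.64 g / 32.00 g/mol = 7.3327 mol.
From the equation the O2:CO2 mole ratio is 1:1, so n(CO2) = 7.3327 × 1/1 = 7.3327 mol.
Mass of CO2 = 7.3327 mol × 44.01 g/mol = 322.71 g.
Actual mass collected = 322.71 g × 0.621 = 200.40 g.

200.4 g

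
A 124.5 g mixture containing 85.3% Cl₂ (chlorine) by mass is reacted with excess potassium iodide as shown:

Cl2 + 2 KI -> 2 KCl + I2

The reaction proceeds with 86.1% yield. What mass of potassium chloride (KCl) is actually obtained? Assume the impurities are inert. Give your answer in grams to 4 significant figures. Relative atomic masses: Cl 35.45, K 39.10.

Pure Cl2 available = 124.5 g × 0.853 = 106.20 g.
M(Cl2) = 2(35.45) = 70.90 g/mol.
M(KCl) = 39.10 + 35.45 = 74.55 g/mol.
n(Cl2) = 106.20 g / 70.90 g/mol = 1.4979 mol.
From the equation the Cl2:KCl mole ratio is 1:2, so n(KCl) = 1.4979 × 2/1 = 2.9957 mol.
Mass of KCl = 2.9957 mol × 74.55 g/mol = 223.33 g.
Actual mass collected = 223.33 g × 0.861 = 192.29 g.

192.3 g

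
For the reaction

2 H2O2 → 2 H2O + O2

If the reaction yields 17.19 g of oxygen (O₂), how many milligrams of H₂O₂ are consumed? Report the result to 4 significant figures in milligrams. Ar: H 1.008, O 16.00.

36550 mg

M(O2) = 2(16.00) = 32.00 g/mol.
M(H2O2) = 2(1.008) + 2(16.00) = 34.016 g/mol.
n(O2) = 17.190 g / 32.00 g/mol = 0.53719 mol.
From the equation the O2:H2O2 mole ratio is 1:2, so n(H2O2) = 0.53719 × 2/1 = 1.0744 mol.
Mass of H2O2 = 1.0744 mol × 34.016 g/mol = 36.546 g.
Converting to mg: 36.546 g = 36550 mg.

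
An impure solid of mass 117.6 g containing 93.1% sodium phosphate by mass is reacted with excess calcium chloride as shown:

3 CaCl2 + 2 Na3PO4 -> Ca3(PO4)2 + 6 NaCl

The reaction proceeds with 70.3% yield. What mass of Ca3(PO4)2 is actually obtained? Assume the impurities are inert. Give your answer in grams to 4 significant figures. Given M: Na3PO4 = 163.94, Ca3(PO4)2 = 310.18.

72.81 g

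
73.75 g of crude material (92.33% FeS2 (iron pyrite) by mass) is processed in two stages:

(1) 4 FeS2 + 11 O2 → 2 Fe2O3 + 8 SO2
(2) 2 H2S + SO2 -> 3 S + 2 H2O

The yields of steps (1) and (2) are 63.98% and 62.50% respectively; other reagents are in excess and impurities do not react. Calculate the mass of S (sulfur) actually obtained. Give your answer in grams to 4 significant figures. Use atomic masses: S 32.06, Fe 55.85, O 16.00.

Pure FeS2 = 73.75 × 0.9233 = 68.093 g.
M(FeS2) = 55.85 + 2(32.06) = 119.97 g/mol.
M(S) = 32.06 g/mol.
n(FeS2) = 68.093 / 119.97 = 0.56759 mol.
Step 1 (FeS2:SO2 = 4:8): theoretical n(SO2) = 1.1352 mol; at 63.98% yield, n(SO2) = 0.72628 mol.
Step 2 (SO2:S = 1:3): theoretical n(S) = 2.1789 mol, so theoretical mass = 2.1789 × 32.06 = 69.854 g.
At 62.50% yield, actual mass of S = 69.854 × 0.6250 = 43.659 g.

43.66 g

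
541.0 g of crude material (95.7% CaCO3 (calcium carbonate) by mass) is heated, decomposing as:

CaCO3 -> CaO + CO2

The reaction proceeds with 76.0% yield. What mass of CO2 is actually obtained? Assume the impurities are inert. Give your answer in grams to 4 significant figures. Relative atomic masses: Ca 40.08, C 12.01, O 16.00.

Pure CaCO3 available = 541.0 g × 0.957 = 517.74 g.
M(CaCO3) = 40.08 + 12.01 + 3(16.00) = 100.09 g/mol.
M(CO2) = 12.01 + 2(16.00) = 44.01 g/mol.
n(CaCO3) = 517.74 g / 100.09 g/mol = 5.1727 mol.
From the equation the CaCO3:CO2 mole ratio is 1:1, so n(CO2) = 5.1727 × 1/1 = 5.1727 mol.
Mass of CO2 = 5.1727 mol × 44.01 g/mol = 227.65 g.
Actual mass collected = 227.65 g × 0.760 = 173.01 g.

173.0 g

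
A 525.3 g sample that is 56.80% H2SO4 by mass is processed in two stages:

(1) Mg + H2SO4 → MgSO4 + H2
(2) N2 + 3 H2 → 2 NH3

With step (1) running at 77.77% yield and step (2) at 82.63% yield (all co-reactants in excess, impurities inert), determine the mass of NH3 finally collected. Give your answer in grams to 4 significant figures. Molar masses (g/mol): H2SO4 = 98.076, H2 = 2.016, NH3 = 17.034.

Pure H2SO4 = 525.3 × 0.5680 = 298.37 g.
n(H2SO4) = 298.37 / 98.076 = 3.0422 mol.
Step 1 (H2SO4:H2 = 1:1): theoretical n(H2) = 3.0422 mol; at 77.77% yield, n(H2) = 2.3659 mol.
Step 2 (H2:NH3 = 3:2): theoretical n(NH3) = 1.5773 mol, so theoretical mass = 1.5773 × 17.034 = 26.868 g.
At 82.63% yield, actual mass of NH3 = 26.868 × 0.8263 = 22.201 g.

22.20 g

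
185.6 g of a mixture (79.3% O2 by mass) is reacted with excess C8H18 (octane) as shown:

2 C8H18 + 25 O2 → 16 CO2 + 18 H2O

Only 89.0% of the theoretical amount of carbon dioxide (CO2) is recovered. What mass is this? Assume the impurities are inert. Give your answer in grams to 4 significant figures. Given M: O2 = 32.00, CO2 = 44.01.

Pure O2 available = 185.6 g × 0.793 = 147.18 g.
n(O2) = 147.18 g / 32.00 g/mol = 4.5994 mol.
From the equation the O2:CO2 mole ratio is 25:16, so n(CO2) = 4.5994 × 16/25 = 2.9436 mol.
Mass of CO2 = 2.9436 mol × 44.01 g/mol = 129.55 g.
Actual mass collected = 129.55 g × 0.890 = 115.30 g.

115.3 g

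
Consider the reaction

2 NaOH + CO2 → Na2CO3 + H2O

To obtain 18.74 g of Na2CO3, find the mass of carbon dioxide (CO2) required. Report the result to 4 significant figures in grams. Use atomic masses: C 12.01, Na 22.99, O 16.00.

7.781 g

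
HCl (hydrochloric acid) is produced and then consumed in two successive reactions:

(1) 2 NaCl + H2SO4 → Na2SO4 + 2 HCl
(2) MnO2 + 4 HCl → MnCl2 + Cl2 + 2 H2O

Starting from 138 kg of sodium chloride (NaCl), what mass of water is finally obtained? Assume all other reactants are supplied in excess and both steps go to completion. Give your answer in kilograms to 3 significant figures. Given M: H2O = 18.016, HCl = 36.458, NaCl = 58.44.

21.3 kg

138 kg = 138000 g.
n(NaCl) = 138000 / 58.44 = 2361 mol.
Step 1 gives a 2:2 ratio of NaCl to HCl, so n(HCl) = 2361 mol.
In step 2 the HCl:H2O ratio is 4:2, so n(H2O) = 1181 mol.
Mass of H2O = 1181 × 18.016 = 21270 g = 21.3 kg.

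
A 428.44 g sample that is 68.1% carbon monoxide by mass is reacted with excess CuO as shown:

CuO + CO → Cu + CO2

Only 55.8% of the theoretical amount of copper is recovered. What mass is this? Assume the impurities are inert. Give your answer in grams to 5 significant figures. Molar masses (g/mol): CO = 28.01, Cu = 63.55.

Pure CO available = 428.44 g × 0.681 = 291.768 g.
n(CO) = 291.768 g / 28.01 g/mol = 10.4166 mol.
From the equation the CO:Cu mole ratio is 1:1, so n(Cu) = 10.4166 × 1/1 = 10.4166 mol.
Mass of Cu = 10.4166 mol × 63.55 g/mol = 661.972 g.
Actual mass collected = 661.972 g × 0.558 = 369.380 g.

369.38 g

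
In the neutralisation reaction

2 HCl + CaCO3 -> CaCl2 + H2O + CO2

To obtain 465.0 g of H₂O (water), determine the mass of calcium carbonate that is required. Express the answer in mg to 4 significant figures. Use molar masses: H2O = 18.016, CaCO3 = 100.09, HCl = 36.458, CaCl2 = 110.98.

2583000 mg

n(H2O) = 465.00 g / 18.016 g/mol = 25.810 mol.
From the equation the H2O:CaCO3 mole ratio is 1:1, so n(CaCO3) = 25.810 × 1/1 = 25.810 mol.
Mass of CaCO3 = 25.810 mol × 100.09 g/mol = 2583.4 g.
Converting to mg: 2583.4 g = 2583000 mg.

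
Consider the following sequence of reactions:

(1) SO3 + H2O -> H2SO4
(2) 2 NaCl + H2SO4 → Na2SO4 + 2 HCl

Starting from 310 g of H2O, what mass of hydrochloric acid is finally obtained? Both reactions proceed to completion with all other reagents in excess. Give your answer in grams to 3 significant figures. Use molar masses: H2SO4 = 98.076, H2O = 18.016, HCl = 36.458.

n(H2O) = 310.0 / 18.016 = 17.21 mol.
Step 1 gives a 1:1 ratio of H2O to H2SO4, so n(H2SO4) = 17.21 mol.
In step 2 the H2SO4:HCl ratio is 1:2, so n(HCl) = 34.41 mol.
Mass of HCl = 34.41 × 36.458 = 1255 g.

1250 g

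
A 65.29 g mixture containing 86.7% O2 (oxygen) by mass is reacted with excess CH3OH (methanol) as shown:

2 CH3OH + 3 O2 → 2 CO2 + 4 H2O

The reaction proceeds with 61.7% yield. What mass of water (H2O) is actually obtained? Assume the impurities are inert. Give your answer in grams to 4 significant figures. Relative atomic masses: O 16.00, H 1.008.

26.22 g

Pure O2 available = 65.29 g × 0.867 = 56.606 g.
M(O2) = 2(16.00) = 32.00 g/mol.
M(H2O) = 2(1.008) + 16.00 = 18.016 g/mol.
n(O2) = 56.606 g / 32.00 g/mol = 1.7690 mol.
From the equation the O2:H2O mole ratio is 3:4, so n(H2O) = 1.7690 × 4/3 = 2.3586 mol.
Mass of H2O = 2.3586 mol × 18.016 g/mol = 42.493 g.
Actual mass collected = 42.493 g × 0.617 = 26.218 g.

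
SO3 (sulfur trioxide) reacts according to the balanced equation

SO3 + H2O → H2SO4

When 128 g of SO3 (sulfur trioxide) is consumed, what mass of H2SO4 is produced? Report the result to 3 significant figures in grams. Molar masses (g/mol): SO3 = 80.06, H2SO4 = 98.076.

157 g

n(SO3) = 128.0 g / 80.06 g/mol = 1.599 mol.
From the equation the SO3:H2SO4 mole ratio is 1:1, so n(H2SO4) = 1.599 × 1/1 = 1.599 mol.
Mass of H2SO4 = 1.599 mol × 98.076 g/mol = 156.8 g.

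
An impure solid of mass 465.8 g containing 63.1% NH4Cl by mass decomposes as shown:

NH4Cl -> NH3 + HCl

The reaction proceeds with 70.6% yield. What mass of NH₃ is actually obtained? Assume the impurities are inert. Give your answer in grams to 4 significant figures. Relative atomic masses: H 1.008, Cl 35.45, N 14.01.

66.08 g

Pure NH4Cl available = 465.8 g × 0.631 = 293.92 g.
M(NH4Cl) = 14.01 + 4(1.008) + 35.45 = 53.492 g/mol.
M(NH3) = 14.01 + 3(1.008) = 17.034 g/mol.
n(NH4Cl) = 293.92 g / 53.492 g/mol = 5.4946 mol.
From the equation the NH4Cl:NH3 mole ratio is 1:1, so n(NH3) = 5.4946 × 1/1 = 5.4946 mol.
Mass of NH3 = 5.4946 mol × 17.034 g/mol = 93.596 g.
Actual mass collected = 93.596 g × 0.706 = 66.079 g.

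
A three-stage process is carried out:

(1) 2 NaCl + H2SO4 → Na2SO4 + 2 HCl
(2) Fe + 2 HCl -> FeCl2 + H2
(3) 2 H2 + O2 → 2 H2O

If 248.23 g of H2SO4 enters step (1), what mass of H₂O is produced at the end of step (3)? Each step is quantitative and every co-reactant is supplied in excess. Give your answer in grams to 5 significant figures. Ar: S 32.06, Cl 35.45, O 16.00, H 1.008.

45.598 g

M(H2SO4) = 2(1.008) + 32.06 + 4(16.00) = 98.076 g/mol.
M(H2O) = 2(1.008) + 16.00 = 18.016 g/mol.
n(H2SO4) = 248.23 / 98.076 = 2.53100 mol.
Reaction (1): H2SO4→HCl ratio 1:2 ⇒ n(HCl) = 5.06199 mol.
Reaction (2): HCl→H2 ratio 2:1 ⇒ n(H2) = 2.53100 mol.
Reaction (3): H2→H2O ratio 2:2 ⇒ n(H2O) = 2.53100 mol.
Mass of H2O = 2.53100 × 18.016 = 45.5984 g.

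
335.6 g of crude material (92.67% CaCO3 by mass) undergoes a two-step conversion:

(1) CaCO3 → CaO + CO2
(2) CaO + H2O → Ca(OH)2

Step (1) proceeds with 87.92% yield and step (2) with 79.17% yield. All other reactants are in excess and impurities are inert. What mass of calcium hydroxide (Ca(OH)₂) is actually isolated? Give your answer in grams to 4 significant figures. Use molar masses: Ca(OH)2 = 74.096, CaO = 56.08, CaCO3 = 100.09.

Pure CaCO3 = 335.6 × 0.9267 = 311.00 g.
n(CaCO3) = 311.00 / 100.09 = 3.1072 mol.
Step 1 (CaCO3:CaO = 1:1): theoretical n(CaO) = 3.1072 mol; at 87.92% yield, n(CaO) = 2.7319 mol.
Step 2 (CaO:Ca(OH)2 = 1:1): theoretical n(Ca(OH)2) = 2.7319 mol, so theoretical mass = 2.7319 × 74.096 = 202.42 g.
At 79.17% yield, actual mass of Ca(OH)2 = 202.42 × 0.7917 = 160.26 g.

160.3 g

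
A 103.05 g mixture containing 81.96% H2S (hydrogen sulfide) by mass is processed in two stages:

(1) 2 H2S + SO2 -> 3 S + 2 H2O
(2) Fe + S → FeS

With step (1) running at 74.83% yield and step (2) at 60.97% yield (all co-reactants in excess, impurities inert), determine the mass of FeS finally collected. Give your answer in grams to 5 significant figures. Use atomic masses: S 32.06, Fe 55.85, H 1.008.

Pure H2S = 103.05 × 0.8196 = 84.4598 g.
M(H2S) = 2(1.008) + 32.06 = 34.076 g/mol.
M(FeS) = 55.85 + 32.06 = 87.91 g/mol.
n(H2S) = 84.4598 / 34.076 = 2.47857 mol.
Step 1 (H2S:S = 2:3): theoretical n(S) = 3.71786 mol; at 74.83% yield, n(S) = 2.78207 mol.
Step 2 (S:FeS = 1:1): theoretical n(FeS) = 2.78207 mol, so theoretical mass = 2.78207 × 87.91 = 244.572 g.
At 60.97% yield, actual mass of FeS = 244.572 × 0.6097 = 149.116 g.

149.12 g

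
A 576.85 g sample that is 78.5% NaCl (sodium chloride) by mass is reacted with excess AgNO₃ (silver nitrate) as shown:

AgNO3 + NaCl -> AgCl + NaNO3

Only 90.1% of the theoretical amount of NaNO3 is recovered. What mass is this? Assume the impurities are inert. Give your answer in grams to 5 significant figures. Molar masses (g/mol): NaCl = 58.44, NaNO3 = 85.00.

Pure NaCl available = 576.85 g × 0.785 = 452.827 g.
n(NaCl) = 452.827 g / 58.44 g/mol = 7.74858 mol.
From the equation the NaCl:NaNO3 mole ratio is 1:1, so n(NaNO3) = 7.74858 × 1/1 = 7.74858 mol.
Mass of NaNO3 = 7.74858 mol × 85.00 g/mol = 658.630 g.
Actual mass collected = 658.630 g × 0.901 = 593.425 g.

593.43 g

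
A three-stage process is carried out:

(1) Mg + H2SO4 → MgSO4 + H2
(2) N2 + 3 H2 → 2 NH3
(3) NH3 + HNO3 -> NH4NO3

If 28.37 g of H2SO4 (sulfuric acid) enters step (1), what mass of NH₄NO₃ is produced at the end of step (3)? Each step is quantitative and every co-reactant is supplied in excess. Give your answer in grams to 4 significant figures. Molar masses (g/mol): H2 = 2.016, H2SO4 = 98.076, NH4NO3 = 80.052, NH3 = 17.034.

n(H2SO4) = 28.37 / 98.076 = 0.28927 mol.
Reaction (1): H2SO4→H2 ratio 1:1 ⇒ n(H2) = 0.28927 mol.
Reaction (2): H2→NH3 ratio 3:2 ⇒ n(NH3) = 0.19284 mol.
Reaction (3): NH3→NH4NO3 ratio 1:1 ⇒ n(NH4NO3) = 0.19284 mol.
Mass of NH4NO3 = 0.19284 × 80.052 = 15.438 g.

15.44 g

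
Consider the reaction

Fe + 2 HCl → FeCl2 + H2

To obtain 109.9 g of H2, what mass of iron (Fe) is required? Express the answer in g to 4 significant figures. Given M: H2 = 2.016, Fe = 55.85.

n(H2) = 109.90 g / 2.016 g/mol = 54.514 mol.
From the equation the H2:Fe mole ratio is 1:1, so n(Fe) = 54.514 × 1/1 = 54.514 mol.
Mass of Fe = 54.514 mol × 55.85 g/mol = 3044.6 g.

3045 g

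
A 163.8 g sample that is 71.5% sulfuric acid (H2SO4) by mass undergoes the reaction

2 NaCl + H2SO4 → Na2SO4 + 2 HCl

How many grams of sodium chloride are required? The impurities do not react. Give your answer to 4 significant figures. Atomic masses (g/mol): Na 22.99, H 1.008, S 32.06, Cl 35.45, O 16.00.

139.6 g

Mass of pure H2SO4 = 163.8 g × 0.715 = 117.12 g.
M(H2SO4) = 2(1.008) + 32.06 + 4(16.00) = 98.076 g/mol.
M(NaCl) = 22.99 + 35.45 = 58.44 g/mol.
n(H2SO4) = 117.12 g / 98.076 g/mol = 1.1941 mol.
From the equation the H2SO4:NaCl mole ratio is 1:2, so n(NaCl) = 1.1941 × 2/1 = 2.3883 mol.
Mass of NaCl = 2.3883 mol × 58.44 g/mol = 139.57 g.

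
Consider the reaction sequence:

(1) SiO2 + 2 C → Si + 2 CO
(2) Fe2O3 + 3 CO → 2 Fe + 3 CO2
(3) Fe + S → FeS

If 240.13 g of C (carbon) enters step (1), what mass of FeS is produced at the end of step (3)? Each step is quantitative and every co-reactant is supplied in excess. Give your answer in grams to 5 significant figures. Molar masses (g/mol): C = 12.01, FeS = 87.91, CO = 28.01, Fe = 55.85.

1171.8 g

n(C) = 240.13 / 12.01 = 19.9942 mol.
Reaction (1): C→CO ratio 2:2 ⇒ n(CO) = 19.9942 mol.
Reaction (2): CO→Fe ratio 3:2 ⇒ n(Fe) = 13.3294 mol.
Reaction (3): Fe→FeS ratio 1:1 ⇒ n(FeS) = 13.3294 mol.
Mass of FeS = 13.3294 × 87.91 = 1171.79 g.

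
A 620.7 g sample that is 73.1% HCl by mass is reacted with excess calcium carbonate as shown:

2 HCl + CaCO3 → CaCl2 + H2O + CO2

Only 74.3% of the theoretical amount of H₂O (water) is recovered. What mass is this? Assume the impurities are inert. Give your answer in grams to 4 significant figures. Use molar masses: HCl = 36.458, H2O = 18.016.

Pure HCl available = 620.7 g × 0.731 = 453.73 g.
n(HCl) = 453.73 g / 36.458 g/mol = 12.445 mol.
From the equation the HCl:H2O mole ratio is 2:1, so n(H2O) = 12.445 × 1/2 = 6.2227 mol.
Mass of H2O = 6.2227 mol × 18.016 g/mol = 112.11 g.
Actual mass collected = 112.11 g × 0.743 = 83.296 g.

83.30 g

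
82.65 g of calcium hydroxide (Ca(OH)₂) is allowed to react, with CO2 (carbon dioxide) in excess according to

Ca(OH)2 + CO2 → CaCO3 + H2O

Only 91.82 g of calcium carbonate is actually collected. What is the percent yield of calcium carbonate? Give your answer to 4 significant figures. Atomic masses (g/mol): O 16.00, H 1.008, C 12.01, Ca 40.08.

M(Ca(OH)2) = 40.08 + 2(16.00) + 2(1.008) = 74.096 g/mol.
M(CaCO3) = 40.08 + 12.01 + 3(16.00) = 100.09 g/mol.
n(Ca(OH)2) = 82.650 g / 74.096 g/mol = 1.1154 mol.
From the equation the Ca(OH)2:CaCO3 mole ratio is 1:1, so n(CaCO3) = 1.1154 × 1/1 = 1.1154 mol.
Mass of CaCO3 = 1.1154 mol × 100.09 g/mol = 111.64 g.
This is the theoretical yield. Percent yield = 91.82 g / 111.64 g × 100% = 82.243%.

82.24 %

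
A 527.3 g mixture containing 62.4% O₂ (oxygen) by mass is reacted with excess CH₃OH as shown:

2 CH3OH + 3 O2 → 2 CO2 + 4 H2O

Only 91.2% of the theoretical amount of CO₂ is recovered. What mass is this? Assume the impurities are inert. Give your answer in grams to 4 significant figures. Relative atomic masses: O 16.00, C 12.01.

Pure O2 available = 527.3 g × 0.624 = 329.04 g.
M(O2) = 2(16.00) = 32.00 g/mol.
M(CO2) = 12.01 + 2(16.00) = 44.01 g/mol.
n(O2) = 329.04 g / 32.00 g/mol = 10.282 mol.
From the equation the O2:CO2 mole ratio is 3:2, so n(CO2) = 10.282 × 2/3 = 6.8549 mol.
Mass of CO2 = 6.8549 mol × 44.01 g/mol = 301.68 g.
Actual mass collected = 301.68 g × 0.912 = 275.14 g.

275.1 g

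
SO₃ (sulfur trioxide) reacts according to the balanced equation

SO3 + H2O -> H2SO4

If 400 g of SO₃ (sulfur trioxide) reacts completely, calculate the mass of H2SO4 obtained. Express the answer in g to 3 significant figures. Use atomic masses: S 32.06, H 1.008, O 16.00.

490 g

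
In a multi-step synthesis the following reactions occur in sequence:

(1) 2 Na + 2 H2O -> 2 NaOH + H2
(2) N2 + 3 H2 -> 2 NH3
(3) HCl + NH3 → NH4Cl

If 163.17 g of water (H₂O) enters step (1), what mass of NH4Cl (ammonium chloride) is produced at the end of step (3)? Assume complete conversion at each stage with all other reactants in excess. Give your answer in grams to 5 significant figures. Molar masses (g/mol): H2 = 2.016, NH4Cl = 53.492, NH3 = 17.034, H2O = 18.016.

161.49 g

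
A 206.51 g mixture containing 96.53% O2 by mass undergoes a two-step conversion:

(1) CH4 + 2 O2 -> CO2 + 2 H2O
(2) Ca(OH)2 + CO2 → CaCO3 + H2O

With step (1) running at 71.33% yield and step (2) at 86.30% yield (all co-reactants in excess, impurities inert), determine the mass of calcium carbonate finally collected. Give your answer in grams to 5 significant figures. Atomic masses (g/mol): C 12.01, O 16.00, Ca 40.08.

191.91 g

Pure O2 = 206.51 × 0.9653 = 199.344 g.
M(O2) = 2(16.00) = 32.00 g/mol.
M(CaCO3) = 40.08 + 12.01 + 3(16.00) = 100.09 g/mol.
n(O2) = 199.344 / 32.00 = 6.22950 mol.
Step 1 (O2:CO2 = 2:1): theoretical n(CO2) = 3.11475 mol; at 71.33% yield, n(CO2) = 2.22175 mol.
Step 2 (CO2:CaCO3 = 1:1): theoretical n(CaCO3) = 2.22175 mol, so theoretical mass = 2.22175 × 100.09 = 222.375 g.
At 86.30% yield, actual mass of CaCO3 = 222.375 × 0.8630 = 191.910 g.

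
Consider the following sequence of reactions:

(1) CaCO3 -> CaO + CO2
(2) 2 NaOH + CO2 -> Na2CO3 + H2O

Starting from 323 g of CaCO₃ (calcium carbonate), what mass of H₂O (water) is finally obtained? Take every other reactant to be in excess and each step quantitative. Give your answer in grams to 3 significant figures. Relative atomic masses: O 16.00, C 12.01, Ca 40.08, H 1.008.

58.1 g

M(CaCO3) = 40.08 + 12.01 + 3(16.00) = 100.09 g/mol.
M(H2O) = 2(1.008) + 16.00 = 18.016 g/mol.
n(CaCO3) = 323.0 / 100.09 = 3.227 mol.
Step 1 gives a 1:1 ratio of CaCO3 to CO2, so n(CO2) = 3.227 mol.
In step 2 the CO2:H2O ratio is 1:1, so n(H2O) = 3.227 mol.
Mass of H2O = 3.227 × 18.016 = 58.14 g.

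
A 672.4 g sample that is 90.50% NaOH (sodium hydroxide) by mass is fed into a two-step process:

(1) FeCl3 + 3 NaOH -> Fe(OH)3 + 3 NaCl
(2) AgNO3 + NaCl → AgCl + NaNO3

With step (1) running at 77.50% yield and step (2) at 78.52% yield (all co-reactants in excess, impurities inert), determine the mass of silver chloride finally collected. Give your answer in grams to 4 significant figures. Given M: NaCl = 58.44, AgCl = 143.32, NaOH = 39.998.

1327 g

Pure NaOH = 672.4 × 0.9050 = 608.52 g.
n(NaOH) = 608.52 / 39.998 = 15.214 mol.
Step 1 (NaOH:NaCl = 3:3): theoretical n(NaCl) = 15.214 mol; at 77.50% yield, n(NaCl) = 11.791 mol.
Step 2 (NaCl:AgCl = 1:1): theoretical n(AgCl) = 11.791 mol, so theoretical mass = 11.791 × 143.32 = 1689.8 g.
At 78.52% yield, actual mass of AgCl = 1689.8 × 0.7852 = 1326.9 g.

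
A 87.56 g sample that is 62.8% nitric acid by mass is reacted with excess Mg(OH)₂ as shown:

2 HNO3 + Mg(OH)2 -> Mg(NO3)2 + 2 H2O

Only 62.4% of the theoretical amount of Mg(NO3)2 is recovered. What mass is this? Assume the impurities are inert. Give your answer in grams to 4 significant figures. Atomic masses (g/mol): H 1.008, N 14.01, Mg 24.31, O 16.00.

40.38 g

Pure HNO3 available = 87.56 g × 0.628 = 54.988 g.
M(HNO3) = 1.008 + 14.01 + 3(16.00) = 63.018 g/mol.
M(Mg(NO3)2) = 24.31 + 2(14.01) + 6(16.00) = 148.33 g/mol.
n(HNO3) = 54.988 g / 63.018 g/mol = 0.87257 mol.
From the equation the HNO3:Mg(NO3)2 mole ratio is 2:1, so n(Mg(NO3)2) = 0.87257 × 1/2 = 0.43629 mol.
Mass of Mg(NO3)2 = 0.43629 mol × 148.33 g/mol = 64.714 g.
Actual mass collected = 64.714 g × 0.624 = 40.382 g.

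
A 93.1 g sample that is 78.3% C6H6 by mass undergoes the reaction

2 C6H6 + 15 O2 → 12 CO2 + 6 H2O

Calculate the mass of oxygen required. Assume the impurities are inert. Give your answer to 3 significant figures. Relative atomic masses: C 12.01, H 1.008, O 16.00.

224 g

Mass of pure C6H6 = 93.1 g × 0.783 = 72.90 g.
M(C6H6) = 6(12.01) + 6(1.008) = 78.108 g/mol.
M(O2) = 2(16.00) = 32.00 g/mol.
n(C6H6) = 72.90 g / 78.108 g/mol = 0.9333 mol.
From the equation the C6H6:O2 mole ratio is 2:15, so n(O2) = 0.9333 × 15/2 = 7.000 mol.
Mass of O2 = 7.000 mol × 32.00 g/mol = 224.0 g.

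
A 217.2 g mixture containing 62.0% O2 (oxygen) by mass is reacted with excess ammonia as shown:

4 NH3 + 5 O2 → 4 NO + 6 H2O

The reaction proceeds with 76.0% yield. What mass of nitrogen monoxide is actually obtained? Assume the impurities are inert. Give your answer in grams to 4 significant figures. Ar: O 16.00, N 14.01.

76.78 g

Pure O2 available = 217.2 g × 0.620 = 134.66 g.
M(O2) = 2(16.00) = 32.00 g/mol.
M(NO) = 14.01 + 16.00 = 30.01 g/mol.
n(O2) = 134.66 g / 32.00 g/mol = 4.2082 mol.
From the equation the O2:NO mole ratio is 5:4, so n(NO) = 4.2082 × 4/5 = 3.3666 mol.
Mass of NO = 3.3666 mol × 30.01 g/mol = 101.03 g.
Actual mass collected = 101.03 g × 0.760 = 76.784 g.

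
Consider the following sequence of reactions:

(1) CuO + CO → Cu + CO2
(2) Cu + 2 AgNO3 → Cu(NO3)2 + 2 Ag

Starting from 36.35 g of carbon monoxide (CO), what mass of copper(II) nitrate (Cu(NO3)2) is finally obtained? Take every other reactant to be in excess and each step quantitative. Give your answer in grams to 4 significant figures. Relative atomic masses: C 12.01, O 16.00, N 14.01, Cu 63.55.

243.4 g

M(CO) = 12.01 + 16.00 = 28.01 g/mol.
M(Cu(NO3)2) = 63.55 + 2(14.01) + 6(16.00) = 187.57 g/mol.
n(CO) = 36.350 / 28.01 = 1.2978 mol.
Step 1 gives a 1:1 ratio of CO to Cu, so n(Cu) = 1.2978 mol.
In step 2 the Cu:Cu(NO3)2 ratio is 1:1, so n(Cu(NO3)2) = 1.2978 mol.
Mass of Cu(NO3)2 = 1.2978 × 187.57 = 243.42 g.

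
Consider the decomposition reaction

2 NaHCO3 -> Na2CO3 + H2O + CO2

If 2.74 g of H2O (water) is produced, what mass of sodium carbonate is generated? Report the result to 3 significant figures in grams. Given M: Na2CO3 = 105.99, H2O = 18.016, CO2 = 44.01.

16.1 g

n(H2O) = 2.740 g / 18.016 g/mol = 0.1521 mol.
From the equation the H2O:Na2CO3 mole ratio is 1:1, so n(Na2CO3) = 0.1521 × 1/1 = 0.1521 mol.
Mass of Na2CO3 = 0.1521 mol × 105.99 g/mol = 16.12 g.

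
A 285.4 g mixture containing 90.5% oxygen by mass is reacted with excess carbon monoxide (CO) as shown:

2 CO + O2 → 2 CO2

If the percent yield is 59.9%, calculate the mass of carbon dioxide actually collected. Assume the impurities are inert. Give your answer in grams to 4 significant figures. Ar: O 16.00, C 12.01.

Pure O2 available = 285.4 g × 0.905 = 258.29 g.
M(O2) = 2(16.00) = 32.00 g/mol.
M(CO2) = 12.01 + 2(16.00) = 44.01 g/mol.
n(O2) = 258.29 g / 32.00 g/mol = 8.0715 mol.
From the equation the O2:CO2 mole ratio is 1:2, so n(CO2) = 8.0715 × 2/1 = 16.143 mol.
Mass of CO2 = 16.143 mol × 44.01 g/mol = 710.45 g.
Actual mass collected = 710.45 g × 0.599 = 425.56 g.

425.6 g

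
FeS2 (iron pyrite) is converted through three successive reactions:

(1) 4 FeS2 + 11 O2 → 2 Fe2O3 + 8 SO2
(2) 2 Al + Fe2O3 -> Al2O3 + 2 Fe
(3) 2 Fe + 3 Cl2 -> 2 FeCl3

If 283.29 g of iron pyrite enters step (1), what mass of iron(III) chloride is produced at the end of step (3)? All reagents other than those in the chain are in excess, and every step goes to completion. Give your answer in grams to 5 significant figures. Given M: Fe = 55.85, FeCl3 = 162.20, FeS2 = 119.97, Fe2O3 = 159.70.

n(FeS2) = 283.29 / 119.97 = 2.36134 mol.
Reaction (1): FeS2→Fe2O3 ratio 4:2 ⇒ n(Fe2O3) = 1.18067 mol.
Reaction (2): Fe2O3→Fe ratio 1:2 ⇒ n(Fe) = 2.36134 mol.
Reaction (3): Fe→FeCl3 ratio 2:2 ⇒ n(FeCl3) = 2.36134 mol.
Mass of FeCl3 = 2.36134 × 162.20 = 383.009 g.

383.01 g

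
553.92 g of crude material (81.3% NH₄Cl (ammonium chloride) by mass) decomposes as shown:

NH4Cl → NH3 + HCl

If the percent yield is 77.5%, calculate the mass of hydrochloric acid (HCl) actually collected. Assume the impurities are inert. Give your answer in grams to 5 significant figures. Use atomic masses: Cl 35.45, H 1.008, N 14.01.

Pure NH4Cl available = 553.92 g × 0.813 = 450.337 g.
M(NH4Cl) = 14.01 + 4(1.008) + 35.45 = 53.492 g/mol.
M(HCl) = 1.008 + 35.45 = 36.458 g/mol.
n(NH4Cl) = 450.337 g / 53.492 g/mol = 8.41877 mol.
From the equation the NH4Cl:HCl mole ratio is 1:1, so n(HCl) = 8.41877 × 1/1 = 8.41877 mol.
Mass of HCl = 8.41877 mol × 36.458 g/mol = 306.932 g.
Actual mass collected = 306.932 g × 0.775 = 237.872 g.

237.87 g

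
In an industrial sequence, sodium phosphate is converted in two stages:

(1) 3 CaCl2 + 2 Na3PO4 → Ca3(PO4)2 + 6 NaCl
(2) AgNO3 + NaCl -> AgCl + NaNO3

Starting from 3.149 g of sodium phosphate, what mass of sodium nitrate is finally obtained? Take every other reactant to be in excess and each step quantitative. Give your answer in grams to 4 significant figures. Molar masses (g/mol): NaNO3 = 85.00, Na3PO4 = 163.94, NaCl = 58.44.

4.898 g

n(Na3PO4) = 3.1490 / 163.94 = 0.019208 mol.
Step 1 gives a 2:6 ratio of Na3PO4 to NaCl, so n(NaCl) = 0.057625 mol.
In step 2 the NaCl:NaNO3 ratio is 1:1, so n(NaNO3) = 0.057625 mol.
Mass of NaNO3 = 0.057625 × 85.00 = 4.8981 g.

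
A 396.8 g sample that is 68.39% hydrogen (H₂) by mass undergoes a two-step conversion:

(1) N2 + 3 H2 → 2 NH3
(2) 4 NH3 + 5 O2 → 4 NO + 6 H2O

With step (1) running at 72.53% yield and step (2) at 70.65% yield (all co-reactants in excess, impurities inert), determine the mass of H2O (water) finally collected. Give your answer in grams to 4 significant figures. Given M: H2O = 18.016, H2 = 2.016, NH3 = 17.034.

Pure H2 = 396.8 × 0.6839 = 271.37 g.
n(H2) = 271.37 / 2.016 = 134.61 mol.
Step 1 (H2:NH3 = 3:2): theoretical n(NH3) = 89.739 mol; at 72.53% yield, n(NH3) = 65.088 mol.
Step 2 (NH3:H2O = 4:6): theoretical n(H2O) = 97.632 mol, so theoretical mass = 97.632 × 18.016 = 1758.9 g.
At 70.65% yield, actual mass of H2O = 1758.9 × 0.7065 = 1242.7 g.

1243 g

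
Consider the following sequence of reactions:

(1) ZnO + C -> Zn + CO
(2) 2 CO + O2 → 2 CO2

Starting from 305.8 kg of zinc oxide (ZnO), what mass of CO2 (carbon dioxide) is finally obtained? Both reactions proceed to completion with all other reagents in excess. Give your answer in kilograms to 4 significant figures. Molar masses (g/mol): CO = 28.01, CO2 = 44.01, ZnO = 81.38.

305.8 kg = 305800 g.
n(ZnO) = 305800 / 81.38 = 3757.7 mol.
Step 1 gives a 1:1 ratio of ZnO to CO, so n(CO) = 3757.7 mol.
In step 2 the CO:CO2 ratio is 2:2, so n(CO2) = 3757.7 mol.
Mass of CO2 = 3757.7 × 44.01 = 165380 g = 165.4 kg.

165.4 kg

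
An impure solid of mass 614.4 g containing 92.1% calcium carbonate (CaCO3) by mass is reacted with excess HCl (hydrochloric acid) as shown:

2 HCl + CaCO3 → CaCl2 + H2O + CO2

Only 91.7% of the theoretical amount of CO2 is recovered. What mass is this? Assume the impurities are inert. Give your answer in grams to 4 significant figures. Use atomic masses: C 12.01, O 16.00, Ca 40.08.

228.2 g

Pure CaCO3 available = 614.4 g × 0.921 = 565.86 g.
M(CaCO3) = 40.08 + 12.01 + 3(16.00) = 100.09 g/mol.
M(CO2) = 12.01 + 2(16.00) = 44.01 g/mol.
n(CaCO3) = 565.86 g / 100.09 g/mol = 5.6535 mol.
From the equation the CaCO3:CO2 mole ratio is 1:1, so n(CO2) = 5.6535 × 1/1 = 5.6535 mol.
Mass of CO2 = 5.6535 mol × 44.01 g/mol = 248.81 g.
Actual mass collected = 248.81 g × 0.917 = 228.16 g.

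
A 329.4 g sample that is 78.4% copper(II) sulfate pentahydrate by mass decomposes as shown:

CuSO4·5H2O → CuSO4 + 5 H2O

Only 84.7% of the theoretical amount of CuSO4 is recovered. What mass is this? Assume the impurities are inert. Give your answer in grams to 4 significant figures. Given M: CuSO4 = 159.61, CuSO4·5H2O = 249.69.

139.8 g

Pure CuSO4·5H2O available = 329.4 g × 0.784 = 258.25 g.
n(CuSO4·5H2O) = 258.25 g / 249.69 g/mol = 1.0343 mol.
From the equation the CuSO4·5H2O:CuSO4 mole ratio is 1:1, so n(CuSO4) = 1.0343 × 1/1 = 1.0343 mol.
Mass of CuSO4 = 1.0343 mol × 159.61 g/mol = 165.08 g.
Actual mass collected = 165.08 g × 0.847 = 139.82 g.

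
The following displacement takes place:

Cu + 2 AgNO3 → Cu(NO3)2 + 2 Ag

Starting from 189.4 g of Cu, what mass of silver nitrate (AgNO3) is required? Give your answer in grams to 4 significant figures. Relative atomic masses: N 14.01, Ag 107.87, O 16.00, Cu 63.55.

1013 g

M(Cu) = 63.55 g/mol.
M(AgNO3) = 107.87 + 14.01 + 3(16.00) = 169.88 g/mol.
n(Cu) = 189.40 g / 63.55 g/mol = 2.9803 mol.
From the equation the Cu:AgNO3 mole ratio is 1:2, so n(AgNO3) = 2.9803 × 2/1 = 5.9607 mol.
Mass of AgNO3 = 5.9607 mol × 169.88 g/mol = 1012.6 g.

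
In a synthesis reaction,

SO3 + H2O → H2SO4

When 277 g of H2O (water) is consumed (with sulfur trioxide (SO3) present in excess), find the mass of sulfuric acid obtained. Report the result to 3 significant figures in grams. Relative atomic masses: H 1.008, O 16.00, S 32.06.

1510 g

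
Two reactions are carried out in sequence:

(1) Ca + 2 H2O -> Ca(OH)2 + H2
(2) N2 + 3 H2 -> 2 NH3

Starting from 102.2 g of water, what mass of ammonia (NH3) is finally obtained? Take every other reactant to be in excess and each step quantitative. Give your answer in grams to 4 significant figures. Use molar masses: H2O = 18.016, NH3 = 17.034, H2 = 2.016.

n(H2O) = 102.20 / 18.016 = 5.6727 mol.
Step 1 gives a 2:1 ratio of H2O to H2, so n(H2) = 2.8364 mol.
In step 2 the H2:NH3 ratio is 3:2, so n(NH3) = 1.8909 mol.
Mass of NH3 = 1.8909 × 17.034 = 32.210 g.

32.21 g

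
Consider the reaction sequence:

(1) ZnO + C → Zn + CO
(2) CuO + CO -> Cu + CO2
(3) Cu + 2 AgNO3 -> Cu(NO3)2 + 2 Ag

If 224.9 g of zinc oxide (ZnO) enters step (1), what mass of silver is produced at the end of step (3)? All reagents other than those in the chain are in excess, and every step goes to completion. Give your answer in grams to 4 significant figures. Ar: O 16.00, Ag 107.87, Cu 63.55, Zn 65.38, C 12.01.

M(ZnO) = 65.38 + 16.00 = 81.38 g/mol.
M(Ag) = 107.87 g/mol.
n(ZnO) = 224.9 / 81.38 = 2.7636 mol.
Reaction (1): ZnO→CO ratio 1:1 ⇒ n(CO) = 2.7636 mol.
Reaction (2): CO→Cu ratio 1:1 ⇒ n(Cu) = 2.7636 mol.
Reaction (3): Cu→Ag ratio 1:2 ⇒ n(Ag) = 5.5272 mol.
Mass of Ag = 5.5272 × 107.87 = 596.21 g.

596.2 g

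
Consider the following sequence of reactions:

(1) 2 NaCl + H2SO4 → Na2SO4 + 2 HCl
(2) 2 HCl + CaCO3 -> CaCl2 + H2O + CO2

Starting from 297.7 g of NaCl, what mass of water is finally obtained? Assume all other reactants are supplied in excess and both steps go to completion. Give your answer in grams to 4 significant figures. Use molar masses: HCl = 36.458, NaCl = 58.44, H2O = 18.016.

45.89 g

n(NaCl) = 297.70 / 58.44 = 5.0941 mol.
Step 1 gives a 2:2 ratio of NaCl to HCl, so n(HCl) = 5.0941 mol.
In step 2 the HCl:H2O ratio is 2:1, so n(H2O) = 2.5471 mol.
Mass of H2O = 2.5471 × 18.016 = 45.888 g.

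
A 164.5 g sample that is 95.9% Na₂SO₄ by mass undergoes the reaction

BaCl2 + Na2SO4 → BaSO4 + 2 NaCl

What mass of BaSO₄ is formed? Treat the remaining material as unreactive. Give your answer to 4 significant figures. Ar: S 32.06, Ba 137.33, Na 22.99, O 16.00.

259.2 g

Mass of pure Na2SO4 = 164.5 g × 0.959 = 157.76 g.
M(Na2SO4) = 2(22.99) + 32.06 + 4(16.00) = 142.04 g/mol.
M(BaSO4) = 137.33 + 32.06 + 4(16.00) = 233.39 g/mol.
n(Na2SO4) = 157.76 g / 142.04 g/mol = 1.1106 mol.
From the equation the Na2SO4:BaSO4 mole ratio is 1:1, so n(BaSO4) = 1.1106 × 1/1 = 1.1106 mol.
Mass of BaSO4 = 1.1106 mol × 233.39 g/mol = 259.21 g.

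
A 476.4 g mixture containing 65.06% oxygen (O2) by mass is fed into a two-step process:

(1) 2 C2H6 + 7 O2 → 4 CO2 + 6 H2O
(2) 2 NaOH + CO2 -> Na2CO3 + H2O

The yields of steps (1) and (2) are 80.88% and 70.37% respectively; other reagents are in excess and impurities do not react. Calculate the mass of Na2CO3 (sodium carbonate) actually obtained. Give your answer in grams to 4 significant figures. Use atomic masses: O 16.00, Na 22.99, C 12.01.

333.9 g

Pure O2 = 476.4 × 0.6506 = 309.95 g.
M(O2) = 2(16.00) = 32.00 g/mol.
M(Na2CO3) = 2(22.99) + 12.01 + 3(16.00) = 105.99 g/mol.
n(O2) = 309.95 / 32.00 = 9.6858 mol.
Step 1 (O2:CO2 = 7:4): theoretical n(CO2) = 5.5347 mol; at 80.88% yield, n(CO2) = 4.4765 mol.
Step 2 (CO2:Na2CO3 = 1:1): theoretical n(Na2CO3) = 4.4765 mol, so theoretical mass = 4.4765 × 105.99 = 474.46 g.
At 70.37% yield, actual mass of Na2CO3 = 474.46 × 0.7037 = 333.88 g.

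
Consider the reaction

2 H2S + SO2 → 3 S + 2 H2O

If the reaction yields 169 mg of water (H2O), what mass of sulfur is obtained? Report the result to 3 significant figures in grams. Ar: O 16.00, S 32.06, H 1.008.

0.451 g

M(H2O) = 2(1.008) + 16.00 = 18.016 g/mol.
M(S) = 32.06 g/mol.
Convert: 169 mg = 0.1690 g.
n(H2O) = 0.1690 g / 18.016 g/mol = 0.009381 mol.
From the equation the H2O:S mole ratio is 2:3, so n(S) = 0.009381 × 3/2 = 0.01407 mol.
Mass of S = 0.01407 mol × 32.06 g/mol = 0.4511 g.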